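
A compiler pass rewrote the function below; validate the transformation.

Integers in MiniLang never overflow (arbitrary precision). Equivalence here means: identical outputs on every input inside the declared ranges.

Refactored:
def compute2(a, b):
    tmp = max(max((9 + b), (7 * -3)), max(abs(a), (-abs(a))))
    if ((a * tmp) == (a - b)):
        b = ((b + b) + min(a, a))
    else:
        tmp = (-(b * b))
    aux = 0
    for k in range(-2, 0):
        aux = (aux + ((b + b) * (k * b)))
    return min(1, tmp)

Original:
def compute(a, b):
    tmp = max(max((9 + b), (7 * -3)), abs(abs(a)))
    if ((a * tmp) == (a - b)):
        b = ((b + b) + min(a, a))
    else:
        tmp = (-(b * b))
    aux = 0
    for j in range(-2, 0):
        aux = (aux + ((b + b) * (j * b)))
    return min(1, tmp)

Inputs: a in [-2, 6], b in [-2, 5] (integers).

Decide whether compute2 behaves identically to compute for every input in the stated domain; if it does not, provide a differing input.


This is a faithful refactor — min/max/abs usage differs, local variable names differ, but the computed results match everywhere.
As a probe, take a=5, b=-2: compute runs tmp := 7 | ((a * tmp) == (a - b)): false | tmp := -4 | aux := 0 | iter j=-2: | aux := -16 | iter j=-1: | aux := -24 | result -4; compute2 runs tmp := 7 | ((a * tmp) == (a - b)): false | tmp := -4 | aux := 0 | iter k=-2: | aux := -16 | iter k=-1: | aux := -24 | result -4; both end at -4.
Across all 72 domain points the two functions coincide.
verdict: equivalent


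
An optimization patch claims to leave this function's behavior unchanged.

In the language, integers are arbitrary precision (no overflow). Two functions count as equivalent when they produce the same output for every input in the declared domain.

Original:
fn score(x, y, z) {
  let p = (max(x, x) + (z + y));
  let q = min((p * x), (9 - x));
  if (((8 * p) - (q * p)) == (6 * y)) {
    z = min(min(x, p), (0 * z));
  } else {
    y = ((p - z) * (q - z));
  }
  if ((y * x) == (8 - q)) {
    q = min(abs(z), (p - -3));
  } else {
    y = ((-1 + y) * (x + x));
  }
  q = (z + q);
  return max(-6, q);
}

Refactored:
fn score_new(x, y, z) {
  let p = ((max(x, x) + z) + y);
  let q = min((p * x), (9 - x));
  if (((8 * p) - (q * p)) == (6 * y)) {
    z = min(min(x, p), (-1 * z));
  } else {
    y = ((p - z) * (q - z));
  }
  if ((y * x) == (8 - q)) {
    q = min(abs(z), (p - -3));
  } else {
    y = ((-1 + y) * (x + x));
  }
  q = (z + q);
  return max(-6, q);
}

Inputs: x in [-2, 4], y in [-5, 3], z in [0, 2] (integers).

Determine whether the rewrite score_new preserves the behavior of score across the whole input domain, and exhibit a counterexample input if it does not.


There is a counterexample at x=3, y=2, z=1: 6 on one side, 5 on the other.
score: p becomes 6; next q becomes 6; next (((8 * p) - (q * p)) == (6 * y)) evaluates to true; next z becomes 0; next ((y * x) == (8 - q)) evaluates to false; next y becomes 6; next q becomes 6; next final value 6
score_new: p becomes 6; next q becomes 6; next (((8 * p) - (q * p)) == (6 * y)) evaluates to true; next z becomes -1; next ((y * x) == (8 - q)) evaluates to false; next y becomes 6; next q becomes 5; next final value 5
verdict: not equivalent; witness: x=3, y=2, z=1


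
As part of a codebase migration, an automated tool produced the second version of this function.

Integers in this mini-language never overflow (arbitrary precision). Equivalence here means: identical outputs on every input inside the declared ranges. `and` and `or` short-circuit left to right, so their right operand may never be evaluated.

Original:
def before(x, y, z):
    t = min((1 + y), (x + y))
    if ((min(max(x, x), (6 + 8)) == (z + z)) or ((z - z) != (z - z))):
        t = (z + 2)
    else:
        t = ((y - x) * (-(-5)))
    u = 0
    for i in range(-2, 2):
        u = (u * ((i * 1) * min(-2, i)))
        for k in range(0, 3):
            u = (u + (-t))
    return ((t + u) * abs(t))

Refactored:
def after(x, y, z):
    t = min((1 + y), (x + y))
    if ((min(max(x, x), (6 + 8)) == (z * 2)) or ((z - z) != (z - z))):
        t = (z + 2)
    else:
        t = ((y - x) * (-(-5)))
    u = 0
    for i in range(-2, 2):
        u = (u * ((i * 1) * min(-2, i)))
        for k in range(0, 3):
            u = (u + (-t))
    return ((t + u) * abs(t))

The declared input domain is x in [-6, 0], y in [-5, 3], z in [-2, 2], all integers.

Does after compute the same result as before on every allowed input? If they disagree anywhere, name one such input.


The two are interchangeable: arithmetic usage differs; also constant usage differs, and every declared input agrees.
One worked example (x=0, y=-2, z=0) — before: t=-2, then ((min(max(x, x), (6 + 8)) == (z + z)) or ((z - z) != (z - z))) is true, then t=2, then u=0, then (i=-2), then u=0, then (k=0), then u=-2, then (k=1), then u=-4, then (k=2), then u=-6, then (i=-1), then u=-12, then (k=0), then u=-14, then (k=1), then u=-16, then (k=2), then u=-18, then (i=0), then u=0, then (k=0), then u=-2, then (k=1), then u=-4, then (k=2), then u=-6, then (i=1), then u=12, then (k=0), then u=10, then (k=1), then u=8, then (k=2), then u=6, then returns 16; after: t=-2, then ((min(max(x, x), (6 + 8)) == (z * 2)) or ((z - z) != (z - z))) is true, then t=2, then u=0, then (i=-2), then u=0, then (k=0), then u=-2, then (k=1), then u=-4, then (k=2), then u=-6, then (i=-1), then u=-12, then (k=0), then u=-14, then (k=1), then u=-16, then (k=2), then u=-18, then (i=0), then u=0, then (k=0), then u=-2, then (k=1), then u=-4, then (k=2), then u=-6, then (i=1), then u=12, then (k=0), then u=10, then (k=1), then u=8, then (k=2), then u=6, then returns 16; agreement on 16.
Checked all 315 inputs in the declared domain: the outputs agree on every one.
verdict: equivalent


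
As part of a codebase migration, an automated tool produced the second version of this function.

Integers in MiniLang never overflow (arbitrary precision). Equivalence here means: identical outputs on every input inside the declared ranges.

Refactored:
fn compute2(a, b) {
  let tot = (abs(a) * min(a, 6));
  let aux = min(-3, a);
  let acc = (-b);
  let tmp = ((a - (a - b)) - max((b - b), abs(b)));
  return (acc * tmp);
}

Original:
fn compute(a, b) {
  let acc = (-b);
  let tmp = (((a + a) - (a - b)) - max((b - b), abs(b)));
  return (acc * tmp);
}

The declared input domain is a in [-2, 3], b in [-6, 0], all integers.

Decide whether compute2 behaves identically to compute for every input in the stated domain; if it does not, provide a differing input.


Take a=-2, b=-6.
compute: acc becomes 6; next tmp becomes -14; next final value -84
compute2: tot becomes -4; next aux becomes -3; next acc becomes 6; next tmp becomes -12; next final value -72
-84 against -72: the behavior changed.
verdict: not equivalent; witness: a=-2, b=-6


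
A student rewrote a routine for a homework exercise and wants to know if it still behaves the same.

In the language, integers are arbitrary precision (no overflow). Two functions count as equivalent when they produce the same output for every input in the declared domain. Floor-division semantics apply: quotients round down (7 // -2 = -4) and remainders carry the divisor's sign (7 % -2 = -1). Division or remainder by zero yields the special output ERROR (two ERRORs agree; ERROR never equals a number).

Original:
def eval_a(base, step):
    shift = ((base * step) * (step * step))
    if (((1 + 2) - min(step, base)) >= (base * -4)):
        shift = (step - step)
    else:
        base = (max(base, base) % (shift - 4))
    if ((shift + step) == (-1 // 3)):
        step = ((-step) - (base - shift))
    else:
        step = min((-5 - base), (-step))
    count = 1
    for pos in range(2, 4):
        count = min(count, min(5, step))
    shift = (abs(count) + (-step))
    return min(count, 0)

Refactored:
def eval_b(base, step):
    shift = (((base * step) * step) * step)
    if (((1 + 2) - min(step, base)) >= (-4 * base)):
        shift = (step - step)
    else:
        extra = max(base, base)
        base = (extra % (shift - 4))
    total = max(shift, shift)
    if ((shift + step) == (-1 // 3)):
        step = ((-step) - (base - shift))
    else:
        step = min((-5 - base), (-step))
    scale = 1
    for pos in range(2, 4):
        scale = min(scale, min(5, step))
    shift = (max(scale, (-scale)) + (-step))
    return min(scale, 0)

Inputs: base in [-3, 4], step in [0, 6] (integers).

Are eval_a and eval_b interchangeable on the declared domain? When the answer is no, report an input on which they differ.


Equivalent — the differences include local variable names differ; and statement counts differ; and min/max/abs usage differs, yet no declared input distinguishes the two.
As a probe, take base=2, step=1: eval_a runs shift becomes 2; next (((1 + 2) - min(step, base)) >= (base * -4)) evaluates to true; next shift becomes 0; next ((shift + step) == (-1 // 3)) evaluates to false; next step becomes -7; next count becomes 1; next at pos=2:; next count becomes -7; next at pos=3:; next count becomes -7; next shift becomes 14; next final value -7; eval_b runs shift becomes 2; next (((1 + 2) - min(step, base)) >= (-4 * base)) evaluates to true; next shift becomes 0; next total becomes 0; next ((shift + step) == (-1 // 3)) evaluates to false; next step becomes -7; next scale becomes 1; next at pos=2:; next scale becomes -7; next at pos=3:; next scale becomes -7; next shift becomes 14; next final value -7; both end at -7.
Checked all 56 inputs in the declared domain: the outputs agree on every one.
verdict: equivalent


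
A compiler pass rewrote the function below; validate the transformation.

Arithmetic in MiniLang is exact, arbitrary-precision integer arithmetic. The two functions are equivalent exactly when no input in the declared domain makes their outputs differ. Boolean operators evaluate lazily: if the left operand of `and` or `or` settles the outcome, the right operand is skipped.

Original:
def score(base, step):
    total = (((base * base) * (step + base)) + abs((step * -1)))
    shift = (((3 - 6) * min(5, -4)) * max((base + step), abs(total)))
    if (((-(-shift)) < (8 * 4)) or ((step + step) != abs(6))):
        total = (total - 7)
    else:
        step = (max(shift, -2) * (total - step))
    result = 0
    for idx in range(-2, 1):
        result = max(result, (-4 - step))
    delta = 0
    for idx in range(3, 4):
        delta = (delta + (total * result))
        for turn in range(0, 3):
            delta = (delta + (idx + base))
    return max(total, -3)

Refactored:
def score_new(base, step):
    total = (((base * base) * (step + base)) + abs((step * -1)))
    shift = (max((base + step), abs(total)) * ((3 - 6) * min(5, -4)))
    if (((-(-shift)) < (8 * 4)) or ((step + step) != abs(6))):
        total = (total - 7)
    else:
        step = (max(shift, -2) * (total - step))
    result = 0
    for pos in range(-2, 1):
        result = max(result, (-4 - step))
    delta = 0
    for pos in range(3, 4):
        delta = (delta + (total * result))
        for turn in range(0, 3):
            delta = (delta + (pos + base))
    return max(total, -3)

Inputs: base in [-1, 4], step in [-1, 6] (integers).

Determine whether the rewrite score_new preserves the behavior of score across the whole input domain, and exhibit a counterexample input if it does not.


Comparing the listings, the differences include: local variable names differ.
Spot check at base=2, step=1 — score: total := 13 | shift := 156 | (((-(-shift)) < (8 * 4)) or ((step + step) != abs(6))): true | total := 6 | result := 0 | iter idx=-2: | result := 0 | iter idx=-1: | result := 0 | iter idx=0: | result := 0 | delta := 0 | iter idx=3: | delta := 0 | iter turn=0: | delta := 5 | iter turn=1: | delta := 10 | iter turn=2: | delta := 15 | result 6. score_new: total := 13 | shift := 156 | (((-(-shift)) < (8 * 4)) or ((step + step) != abs(6))): true | total := 6 | result := 0 | iter pos=-2: | result := 0 | iter pos=-1: | result := 0 | iter pos=0: | result := 0 | delta := 0 | iter pos=3: | delta := 0 | iter turn=0: | delta := 5 | iter turn=1: | delta := 10 | iter turn=2: | delta := 15 | result 6. Both give 6.
An exhaustive pass over the 48 declared inputs shows identical outputs.
verdict: equivalent


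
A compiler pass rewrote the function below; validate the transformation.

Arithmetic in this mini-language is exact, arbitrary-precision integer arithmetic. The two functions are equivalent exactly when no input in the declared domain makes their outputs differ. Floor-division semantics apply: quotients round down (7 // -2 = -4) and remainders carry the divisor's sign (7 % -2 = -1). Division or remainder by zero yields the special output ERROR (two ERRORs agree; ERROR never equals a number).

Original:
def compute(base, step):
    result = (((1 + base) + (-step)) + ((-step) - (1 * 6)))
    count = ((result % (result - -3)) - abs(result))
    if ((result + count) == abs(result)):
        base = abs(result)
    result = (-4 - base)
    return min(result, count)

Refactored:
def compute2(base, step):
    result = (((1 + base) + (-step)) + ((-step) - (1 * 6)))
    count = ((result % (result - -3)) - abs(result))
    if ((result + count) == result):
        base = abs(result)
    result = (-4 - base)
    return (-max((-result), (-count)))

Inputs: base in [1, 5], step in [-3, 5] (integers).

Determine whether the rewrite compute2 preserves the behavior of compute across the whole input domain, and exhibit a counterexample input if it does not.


Consider the input base=2, step=-1.
compute: result becomes -1; next count becomes 0; next ((result + count) == abs(result)) evaluates to false; next result becomes -6; next final value -6
compute2: result becomes -1; next count becomes 0; next ((result + count) == result) evaluates to true; next base becomes 1; next result becomes -5; next final value -5
-6 and -5 differ, so these are not the same function on this domain.
verdict: not equivalent; witness: base=2, step=-1


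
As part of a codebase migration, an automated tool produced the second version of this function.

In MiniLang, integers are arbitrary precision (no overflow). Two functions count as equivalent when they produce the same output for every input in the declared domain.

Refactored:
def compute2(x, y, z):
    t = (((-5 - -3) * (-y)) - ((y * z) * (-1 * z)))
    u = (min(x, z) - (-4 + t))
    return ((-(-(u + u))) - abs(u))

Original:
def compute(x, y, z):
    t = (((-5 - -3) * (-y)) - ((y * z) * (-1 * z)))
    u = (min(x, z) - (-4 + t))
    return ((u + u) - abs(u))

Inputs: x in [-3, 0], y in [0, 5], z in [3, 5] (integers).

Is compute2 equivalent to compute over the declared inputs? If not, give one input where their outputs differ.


Comparing the listings, the differences include: same computation, different form.
One worked example (x=-1, y=0, z=5) — compute: t=0, then u=3, then returns 3; compute2: t=0, then u=3, then returns 3; agreement on 3.
An exhaustive pass over the 72 declared inputs shows identical outputs.
verdict: equivalent


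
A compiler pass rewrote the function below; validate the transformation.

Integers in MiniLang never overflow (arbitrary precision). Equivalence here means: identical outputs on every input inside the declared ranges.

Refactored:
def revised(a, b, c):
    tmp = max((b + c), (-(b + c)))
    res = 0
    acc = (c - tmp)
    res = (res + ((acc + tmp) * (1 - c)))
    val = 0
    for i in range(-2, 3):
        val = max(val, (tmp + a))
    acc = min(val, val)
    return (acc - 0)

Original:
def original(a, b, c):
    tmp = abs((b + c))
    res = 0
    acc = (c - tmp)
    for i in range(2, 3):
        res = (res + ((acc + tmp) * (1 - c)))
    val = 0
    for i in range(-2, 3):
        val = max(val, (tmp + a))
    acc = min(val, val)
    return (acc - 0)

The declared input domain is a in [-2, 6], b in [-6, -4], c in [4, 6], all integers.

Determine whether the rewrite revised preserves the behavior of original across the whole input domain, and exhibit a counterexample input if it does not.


Differences: min/max/abs usage differs, statement counts differ, arithmetic usage differs, loop structure differs — yet all 81 inputs agree.
verdict: equivalent


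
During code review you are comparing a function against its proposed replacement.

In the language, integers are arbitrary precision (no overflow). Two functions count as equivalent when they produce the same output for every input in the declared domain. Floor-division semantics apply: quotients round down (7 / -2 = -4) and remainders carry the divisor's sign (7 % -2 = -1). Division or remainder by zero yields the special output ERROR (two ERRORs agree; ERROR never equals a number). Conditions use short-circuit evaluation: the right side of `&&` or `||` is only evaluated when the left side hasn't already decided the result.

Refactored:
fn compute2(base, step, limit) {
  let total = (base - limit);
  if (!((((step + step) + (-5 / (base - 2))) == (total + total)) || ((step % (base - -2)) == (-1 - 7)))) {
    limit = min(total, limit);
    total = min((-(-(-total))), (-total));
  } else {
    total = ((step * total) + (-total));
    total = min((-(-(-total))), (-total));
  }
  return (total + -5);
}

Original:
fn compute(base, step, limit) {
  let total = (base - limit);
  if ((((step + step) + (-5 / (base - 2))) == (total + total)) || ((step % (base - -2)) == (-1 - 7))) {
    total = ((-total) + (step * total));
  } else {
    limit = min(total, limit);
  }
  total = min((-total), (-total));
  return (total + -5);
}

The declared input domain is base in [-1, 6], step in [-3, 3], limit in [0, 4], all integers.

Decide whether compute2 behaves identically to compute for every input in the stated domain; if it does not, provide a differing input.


Comparing the listings, the differences include: boolean connective usage differs, min/max/abs usage differs, statement counts differ.
Tracing base=-1, step=-1, limit=4: compute: total := -5 | ((((step + step) + (-5 / (base - 2))) == (total + total)) || ((step % (base - -2)) == (-1 - 7))): false | limit := -5 | total := 5 | result 0 | compute2: total := -5 | (!((((step + step) + (-5 / (base - 2))) == (total + total)) || ((step % (base - -2)) == (-1 - 7)))): true | limit := -5 | total := 5 | result 0 — matching result 0.
Across all 280 domain points the two functions coincide.
verdict: equivalent


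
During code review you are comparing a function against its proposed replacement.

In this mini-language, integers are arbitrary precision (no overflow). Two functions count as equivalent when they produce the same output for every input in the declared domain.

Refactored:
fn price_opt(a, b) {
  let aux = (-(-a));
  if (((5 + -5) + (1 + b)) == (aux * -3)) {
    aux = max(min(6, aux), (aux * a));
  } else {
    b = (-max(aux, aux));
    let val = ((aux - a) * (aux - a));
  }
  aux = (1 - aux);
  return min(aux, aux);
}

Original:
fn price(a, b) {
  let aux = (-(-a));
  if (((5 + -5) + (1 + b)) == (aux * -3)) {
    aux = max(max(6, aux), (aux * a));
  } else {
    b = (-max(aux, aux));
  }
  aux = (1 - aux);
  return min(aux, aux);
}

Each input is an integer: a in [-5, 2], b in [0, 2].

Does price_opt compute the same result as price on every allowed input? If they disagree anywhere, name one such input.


a=-1, b=2 yields -5 from price but 0 from price_opt.
verdict: not equivalent; witness: a=-1, b=2


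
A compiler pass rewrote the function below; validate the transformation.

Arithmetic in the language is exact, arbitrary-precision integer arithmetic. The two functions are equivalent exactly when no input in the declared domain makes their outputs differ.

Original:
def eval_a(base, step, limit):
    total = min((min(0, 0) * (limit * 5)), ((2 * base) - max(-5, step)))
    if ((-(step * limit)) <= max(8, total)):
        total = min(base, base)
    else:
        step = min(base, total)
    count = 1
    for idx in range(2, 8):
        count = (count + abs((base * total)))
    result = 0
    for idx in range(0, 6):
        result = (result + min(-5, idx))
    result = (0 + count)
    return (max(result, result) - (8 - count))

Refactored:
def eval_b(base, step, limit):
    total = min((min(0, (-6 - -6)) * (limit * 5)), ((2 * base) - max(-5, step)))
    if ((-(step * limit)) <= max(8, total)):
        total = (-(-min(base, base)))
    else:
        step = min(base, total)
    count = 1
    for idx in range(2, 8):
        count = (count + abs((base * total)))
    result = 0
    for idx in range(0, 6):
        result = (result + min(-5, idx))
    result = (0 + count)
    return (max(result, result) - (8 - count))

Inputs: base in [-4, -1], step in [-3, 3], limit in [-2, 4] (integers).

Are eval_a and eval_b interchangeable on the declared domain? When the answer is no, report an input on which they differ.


The two are interchangeable: constant usage differs, arithmetic usage differs, and every declared input agrees.
Tracing base=-2, step=-3, limit=1: eval_a: total=-1, then ((-(step * limit)) <= max(8, total)) is true, then total=-2, then count=1, then (idx=2), then count=5, then (idx=3), then count=9, then (idx=4), then count=13, then (idx=5), then count=17, then (idx=6), then count=21, then (idx=7), then count=25, then result=0, then (idx=0), then result=-5, then (idx=1), then result=-10, then (idx=2), then result=-15, then (idx=3), then result=-20, then (idx=4), then result=-25, then (idx=5), then result=-30, then result=25, then returns 42 | eval_b: total=-1, then ((-(step * limit)) <= max(8, total)) is true, then total=-2, then count=1, then (idx=2), then count=5, then (idx=3), then count=9, then (idx=4), then count=13, then (idx=5), then count=17, then (idx=6), then count=21, then (idx=7), then count=25, then result=0, then (idx=0), then result=-5, then (idx=1), then result=-10, then (idx=2), then result=-15, then (idx=3), then result=-20, then (idx=4), then result=-25, then (idx=5), then result=-30, then result=25, then returns 42 — matching result 42.
Across all 196 domain points the two functions coincide.
verdict: equivalent


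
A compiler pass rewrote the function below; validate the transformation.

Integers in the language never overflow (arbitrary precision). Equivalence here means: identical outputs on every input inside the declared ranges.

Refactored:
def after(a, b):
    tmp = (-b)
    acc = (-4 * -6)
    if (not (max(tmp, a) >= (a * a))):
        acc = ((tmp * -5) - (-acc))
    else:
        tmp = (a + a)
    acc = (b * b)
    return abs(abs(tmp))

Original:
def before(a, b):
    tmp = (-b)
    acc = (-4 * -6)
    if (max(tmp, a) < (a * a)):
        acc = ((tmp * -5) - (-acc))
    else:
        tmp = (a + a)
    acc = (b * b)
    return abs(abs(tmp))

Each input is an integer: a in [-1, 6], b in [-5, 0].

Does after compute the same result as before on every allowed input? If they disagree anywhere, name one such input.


Differences: boolean connective usage differs; also comparison usage differs — yet all 48 inputs agree.
verdict: equivalent


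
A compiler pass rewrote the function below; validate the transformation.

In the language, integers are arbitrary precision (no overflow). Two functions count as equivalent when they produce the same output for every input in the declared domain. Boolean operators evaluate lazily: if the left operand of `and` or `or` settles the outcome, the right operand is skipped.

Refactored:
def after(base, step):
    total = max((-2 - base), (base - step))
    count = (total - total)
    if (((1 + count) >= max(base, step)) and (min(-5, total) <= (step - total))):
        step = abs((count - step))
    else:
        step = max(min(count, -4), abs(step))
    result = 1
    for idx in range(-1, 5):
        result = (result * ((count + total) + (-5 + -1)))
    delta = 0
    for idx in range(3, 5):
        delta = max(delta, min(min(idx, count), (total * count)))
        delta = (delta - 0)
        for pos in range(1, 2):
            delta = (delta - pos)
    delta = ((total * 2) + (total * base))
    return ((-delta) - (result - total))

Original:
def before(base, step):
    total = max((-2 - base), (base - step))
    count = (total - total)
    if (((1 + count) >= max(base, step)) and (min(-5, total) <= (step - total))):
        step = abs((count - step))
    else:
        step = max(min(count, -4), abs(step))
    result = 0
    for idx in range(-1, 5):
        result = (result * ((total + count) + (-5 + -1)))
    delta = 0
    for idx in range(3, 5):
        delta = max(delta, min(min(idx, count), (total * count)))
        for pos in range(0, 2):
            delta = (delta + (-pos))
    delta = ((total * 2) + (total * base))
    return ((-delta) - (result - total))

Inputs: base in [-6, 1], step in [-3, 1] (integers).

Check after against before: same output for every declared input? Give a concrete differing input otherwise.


These are not equivalent — on base=-6, step=-3 the outputs split (20 vs -44).
before: total = 4; count = 0; (((1 + count) >= max(base, step)) and (min(-5, total) <= (step - total))) -> false; step = 3; result = 0; [idx=-1]; result = 0; [idx=0]; result = 0; [idx=1]; result = 0; [idx=2]; result = 0; [idx=3]; result = 0; [idx=4]; result = 0; delta = 0; [idx=3]; delta = 0; [pos=0]; delta = 0; [pos=1]; delta = -1; [idx=4]; delta = 0; [pos=0]; delta = 0; [pos=1]; delta = -1; delta = -16; return 20
after: total = 4; count = 0; (((1 + count) >= max(base, step)) and (min(-5, total) <= (step - total))) -> false; step = 3; result = 1; [idx=-1]; result = -2; [idx=0]; result = 4; [idx=1]; result = -8; [idx=2]; result = 16; [idx=3]; result = -32; [idx=4]; result = 64; delta = 0; [idx=3]; delta = 0; delta = 0; [pos=1]; delta = -1; [idx=4]; delta = 0; delta = 0; [pos=1]; delta = -1; delta = -16; return -44
verdict: not equivalent; witness: base=-6, step=-3


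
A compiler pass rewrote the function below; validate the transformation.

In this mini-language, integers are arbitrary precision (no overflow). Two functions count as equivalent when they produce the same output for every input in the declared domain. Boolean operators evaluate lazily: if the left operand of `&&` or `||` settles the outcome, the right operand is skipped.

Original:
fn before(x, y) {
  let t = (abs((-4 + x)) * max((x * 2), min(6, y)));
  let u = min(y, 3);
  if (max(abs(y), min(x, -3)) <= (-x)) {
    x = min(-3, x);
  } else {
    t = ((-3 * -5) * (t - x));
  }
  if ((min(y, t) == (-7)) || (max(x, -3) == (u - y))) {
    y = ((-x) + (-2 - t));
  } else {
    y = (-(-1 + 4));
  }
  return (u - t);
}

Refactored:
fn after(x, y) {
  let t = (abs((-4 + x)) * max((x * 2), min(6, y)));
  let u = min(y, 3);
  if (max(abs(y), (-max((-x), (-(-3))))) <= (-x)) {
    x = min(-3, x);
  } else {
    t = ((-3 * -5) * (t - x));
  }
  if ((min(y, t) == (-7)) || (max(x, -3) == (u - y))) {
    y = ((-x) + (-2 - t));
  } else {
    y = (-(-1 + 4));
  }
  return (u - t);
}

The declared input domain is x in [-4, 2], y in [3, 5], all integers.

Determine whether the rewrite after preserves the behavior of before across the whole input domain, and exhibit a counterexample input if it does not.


Equivalent — the differences include min/max/abs usage differs, yet no declared input distinguishes the two.
As a probe, take x=-2, y=5: before runs t := 30 | u := 3 | (max(abs(y), min(x, -3)) <= (-x)): false | t := 480 | ((min(y, t) == (-7)) || (max(x, -3) == (u - y))): true | y := -480 | result -477; after runs t := 30 | u := 3 | (max(abs(y), (-max((-x), (-(-3))))) <= (-x)): false | t := 480 | ((min(y, t) == (-7)) || (max(x, -3) == (u - y))): true | y := -480 | result -477; both end at -477.
Across all 21 domain points the two functions coincide.
verdict: equivalent


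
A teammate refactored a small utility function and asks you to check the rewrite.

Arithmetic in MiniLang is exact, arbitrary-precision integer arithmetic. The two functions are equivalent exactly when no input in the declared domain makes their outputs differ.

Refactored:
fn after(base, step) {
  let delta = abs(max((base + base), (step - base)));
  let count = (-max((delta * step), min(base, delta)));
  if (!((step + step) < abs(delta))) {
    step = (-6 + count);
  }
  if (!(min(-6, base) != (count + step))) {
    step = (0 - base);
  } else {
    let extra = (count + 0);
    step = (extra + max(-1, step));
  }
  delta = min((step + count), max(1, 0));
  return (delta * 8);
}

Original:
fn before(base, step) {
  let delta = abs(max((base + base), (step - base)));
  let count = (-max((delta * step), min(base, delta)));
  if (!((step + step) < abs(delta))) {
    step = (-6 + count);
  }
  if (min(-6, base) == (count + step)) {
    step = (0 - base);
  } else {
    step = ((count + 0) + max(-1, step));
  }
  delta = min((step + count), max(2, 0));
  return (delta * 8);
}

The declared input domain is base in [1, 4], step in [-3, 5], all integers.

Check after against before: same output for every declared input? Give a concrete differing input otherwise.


Equivalent. Although `2` became `1`, no input in the stated domain can expose it.
Sweeping the whole domain (36 inputs) finds no disagreement.
Tracing base=4, step=1: before: delta = 8; count = -8; (!((step + step) < abs(delta))) -> false; (min(-6, base) == (count + step)) -> false; step = -7; delta = -15; return -120 | after: delta = 8; count = -8; (!((step + step) < abs(delta))) -> false; (!(min(-6, base) != (count + step))) -> false; extra = -8; step = -7; delta = -15; return -120 — matching result -120.
verdict: equivalent


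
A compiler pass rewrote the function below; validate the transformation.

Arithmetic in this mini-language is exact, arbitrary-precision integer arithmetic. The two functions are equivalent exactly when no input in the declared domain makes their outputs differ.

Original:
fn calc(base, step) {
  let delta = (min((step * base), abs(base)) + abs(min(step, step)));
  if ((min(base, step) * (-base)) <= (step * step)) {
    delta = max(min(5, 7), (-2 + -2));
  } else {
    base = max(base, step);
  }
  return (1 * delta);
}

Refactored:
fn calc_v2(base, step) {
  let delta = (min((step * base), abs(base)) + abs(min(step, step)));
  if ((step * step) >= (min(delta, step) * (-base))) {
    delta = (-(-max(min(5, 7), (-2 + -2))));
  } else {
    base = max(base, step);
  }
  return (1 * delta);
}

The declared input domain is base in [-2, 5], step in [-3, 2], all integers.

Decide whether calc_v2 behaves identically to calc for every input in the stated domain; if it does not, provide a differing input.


These are not equivalent — on base=3, step=-3 the outputs split (5 vs -6).
calc: delta = -6; ((min(base, step) * (-base)) <= (step * step)) -> true; delta = 5; return 5
calc_v2: delta = -6; ((step * step) >= (min(delta, step) * (-base))) -> false; base = 3; return -6
verdict: not equivalent; witness: base=3, step=-3


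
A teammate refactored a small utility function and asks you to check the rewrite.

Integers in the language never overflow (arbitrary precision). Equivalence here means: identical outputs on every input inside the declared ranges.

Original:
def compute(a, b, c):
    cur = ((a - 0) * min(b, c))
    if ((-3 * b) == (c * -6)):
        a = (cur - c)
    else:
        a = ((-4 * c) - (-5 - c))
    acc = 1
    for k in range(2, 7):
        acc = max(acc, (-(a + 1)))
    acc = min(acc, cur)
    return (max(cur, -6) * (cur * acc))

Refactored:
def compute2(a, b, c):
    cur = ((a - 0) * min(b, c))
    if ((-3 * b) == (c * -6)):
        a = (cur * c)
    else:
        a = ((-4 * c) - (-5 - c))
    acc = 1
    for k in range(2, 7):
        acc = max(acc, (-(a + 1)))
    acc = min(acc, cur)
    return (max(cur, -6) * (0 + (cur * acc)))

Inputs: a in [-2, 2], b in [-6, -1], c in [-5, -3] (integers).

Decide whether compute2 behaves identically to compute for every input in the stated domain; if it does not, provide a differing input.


There is a counterexample at a=-2, b=-6, c=-3: 144 on one side, 1728 on the other.
compute: cur := 12 | ((-3 * b) == (c * -6)): true | a := 15 | acc := 1 | iter k=2: | acc := 1 | iter k=3: | acc := 1 | iter k=4: | acc := 1 | iter k=5: | acc := 1 | iter k=6: | acc := 1 | acc := 1 | result 144
compute2: cur := 12 | ((-3 * b) == (c * -6)): true | a := -36 | acc := 1 | iter k=2: | acc := 35 | iter k=3: | acc := 35 | iter k=4: | acc := 35 | iter k=5: | acc := 35 | iter k=6: | acc := 35 | acc := 12 | result 1728
verdict: not equivalent; witness: a=-2, b=-6, c=-3


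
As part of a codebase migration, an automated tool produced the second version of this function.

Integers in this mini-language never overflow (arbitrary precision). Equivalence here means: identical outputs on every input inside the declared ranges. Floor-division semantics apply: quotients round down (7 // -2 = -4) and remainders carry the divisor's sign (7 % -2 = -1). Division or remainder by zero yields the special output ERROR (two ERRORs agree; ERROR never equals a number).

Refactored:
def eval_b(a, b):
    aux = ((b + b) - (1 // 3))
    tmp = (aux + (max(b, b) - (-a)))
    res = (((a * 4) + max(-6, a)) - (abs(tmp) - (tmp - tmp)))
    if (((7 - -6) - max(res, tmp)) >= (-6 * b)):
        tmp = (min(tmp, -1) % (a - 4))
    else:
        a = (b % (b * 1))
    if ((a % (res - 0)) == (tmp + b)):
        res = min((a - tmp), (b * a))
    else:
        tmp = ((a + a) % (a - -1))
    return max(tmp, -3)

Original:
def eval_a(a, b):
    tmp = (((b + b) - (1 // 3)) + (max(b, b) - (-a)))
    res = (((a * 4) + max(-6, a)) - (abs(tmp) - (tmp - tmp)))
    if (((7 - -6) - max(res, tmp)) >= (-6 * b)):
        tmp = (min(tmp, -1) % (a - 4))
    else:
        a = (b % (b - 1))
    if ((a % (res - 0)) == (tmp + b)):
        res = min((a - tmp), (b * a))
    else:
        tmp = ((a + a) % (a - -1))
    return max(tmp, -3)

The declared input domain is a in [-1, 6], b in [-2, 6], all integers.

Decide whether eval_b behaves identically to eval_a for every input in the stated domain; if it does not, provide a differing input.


Try a=2, b=-1.
eval_a: tmp := -1 | res := 9 | (((7 - -6) - max(res, tmp)) >= (-6 * b)): false | a := -1 | ((a % (res - 0)) == (tmp + b)): false | divide-by-zero, output ERROR
eval_b: aux := -2 | tmp := -1 | res := 9 | (((7 - -6) - max(res, tmp)) >= (-6 * b)): false | a := 0 | ((a % (res - 0)) == (tmp + b)): false | tmp := 0 | result 0
ERROR != 0, so the rewrite changes behavior.
verdict: not equivalent; witness: a=2, b=-1


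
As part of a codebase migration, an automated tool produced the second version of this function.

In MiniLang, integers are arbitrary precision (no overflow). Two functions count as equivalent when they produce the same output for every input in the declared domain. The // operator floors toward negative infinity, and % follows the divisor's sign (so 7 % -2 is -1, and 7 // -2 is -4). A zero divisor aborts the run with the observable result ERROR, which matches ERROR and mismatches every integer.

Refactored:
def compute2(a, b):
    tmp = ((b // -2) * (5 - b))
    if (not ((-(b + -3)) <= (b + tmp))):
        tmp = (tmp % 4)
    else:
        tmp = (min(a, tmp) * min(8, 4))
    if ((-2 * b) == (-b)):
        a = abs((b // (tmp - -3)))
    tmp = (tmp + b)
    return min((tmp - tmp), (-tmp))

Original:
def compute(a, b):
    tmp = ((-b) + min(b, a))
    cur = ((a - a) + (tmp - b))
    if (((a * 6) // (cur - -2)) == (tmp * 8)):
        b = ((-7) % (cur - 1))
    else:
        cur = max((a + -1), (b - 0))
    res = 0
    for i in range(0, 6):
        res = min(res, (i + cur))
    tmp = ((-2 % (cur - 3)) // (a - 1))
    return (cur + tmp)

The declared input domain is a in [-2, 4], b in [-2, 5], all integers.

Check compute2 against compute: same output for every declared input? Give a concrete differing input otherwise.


These are not equivalent — on a=-2, b=-2 the outputs split (-2 vs 0).
compute: tmp becomes 0; next cur becomes 2; next (((a * 6) // (cur - -2)) == (tmp * 8)) evaluates to false; next cur becomes -2; next res becomes 0; next at i=0:; next res becomes -2; next at i=1:; next res becomes -2; next at i=2:; next res becomes -2; next at i=3:; next res becomes -2; next at i=4:; next res becomes -2; next at i=5:; next res becomes -2; next tmp becomes 0; next final value -2
compute2: tmp becomes 7; next (not ((-(b + -3)) <= (b + tmp))) evaluates to false; next tmp becomes -8; next ((-2 * b) == (-b)) evaluates to false; next tmp becomes -10; next final value 0
verdict: not equivalent; witness: a=-2, b=-2


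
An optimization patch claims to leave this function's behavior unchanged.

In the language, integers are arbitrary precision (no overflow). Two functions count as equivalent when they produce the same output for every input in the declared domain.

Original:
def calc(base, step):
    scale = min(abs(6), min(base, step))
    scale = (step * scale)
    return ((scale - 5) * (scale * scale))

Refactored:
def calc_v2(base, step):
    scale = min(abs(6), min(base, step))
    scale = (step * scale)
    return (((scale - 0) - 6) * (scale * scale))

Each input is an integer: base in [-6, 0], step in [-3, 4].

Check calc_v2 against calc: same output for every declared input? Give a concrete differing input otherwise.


Consider the input base=-6, step=-3.
calc: scale := -6 | scale := 18 | result 4212
calc_v2: scale := -6 | scale := 18 | result 3888
4212 against 3888: the behavior changed.
verdict: not equivalent; witness: base=-6, step=-3


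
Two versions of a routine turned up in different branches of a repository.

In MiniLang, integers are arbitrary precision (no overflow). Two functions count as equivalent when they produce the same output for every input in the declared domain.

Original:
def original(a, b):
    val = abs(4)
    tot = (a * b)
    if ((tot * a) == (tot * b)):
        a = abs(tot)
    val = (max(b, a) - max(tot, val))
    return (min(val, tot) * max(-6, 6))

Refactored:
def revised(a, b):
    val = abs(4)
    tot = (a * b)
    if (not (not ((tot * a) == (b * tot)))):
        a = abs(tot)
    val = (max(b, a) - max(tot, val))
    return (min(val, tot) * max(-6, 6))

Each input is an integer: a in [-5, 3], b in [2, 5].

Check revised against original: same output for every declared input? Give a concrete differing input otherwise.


Behavior is preserved: although boolean connective usage differs, the outputs never diverge.
One worked example (a=-1, b=5) — original: val = 4; tot = -5; ((tot * a) == (tot * b)) -> false; val = 1; return -30; revised: val = 4; tot = -5; (not (not ((tot * a) == (b * tot)))) -> false; val = 1; return -30; agreement on -30.
An exhaustive pass over the 36 declared inputs shows identical outputs.
verdict: equivalent


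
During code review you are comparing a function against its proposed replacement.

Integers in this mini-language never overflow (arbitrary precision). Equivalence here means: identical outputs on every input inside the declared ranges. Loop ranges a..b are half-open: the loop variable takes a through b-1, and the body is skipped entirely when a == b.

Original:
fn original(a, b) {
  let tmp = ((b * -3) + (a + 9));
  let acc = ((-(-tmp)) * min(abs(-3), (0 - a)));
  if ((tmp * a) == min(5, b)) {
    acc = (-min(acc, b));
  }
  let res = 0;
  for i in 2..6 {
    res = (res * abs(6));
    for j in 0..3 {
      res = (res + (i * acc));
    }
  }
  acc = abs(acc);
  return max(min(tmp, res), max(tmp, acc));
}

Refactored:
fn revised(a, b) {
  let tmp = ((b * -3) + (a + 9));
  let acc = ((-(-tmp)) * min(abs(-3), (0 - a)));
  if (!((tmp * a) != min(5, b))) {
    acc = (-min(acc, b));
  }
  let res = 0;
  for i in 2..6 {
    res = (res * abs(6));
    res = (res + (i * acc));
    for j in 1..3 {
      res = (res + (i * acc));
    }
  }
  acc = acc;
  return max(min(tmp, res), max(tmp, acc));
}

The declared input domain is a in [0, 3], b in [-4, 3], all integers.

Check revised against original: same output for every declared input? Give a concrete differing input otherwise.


a=2, b=-4 yields 46 from original but 23 from revised.
verdict: not equivalent; witness: a=2, b=-4


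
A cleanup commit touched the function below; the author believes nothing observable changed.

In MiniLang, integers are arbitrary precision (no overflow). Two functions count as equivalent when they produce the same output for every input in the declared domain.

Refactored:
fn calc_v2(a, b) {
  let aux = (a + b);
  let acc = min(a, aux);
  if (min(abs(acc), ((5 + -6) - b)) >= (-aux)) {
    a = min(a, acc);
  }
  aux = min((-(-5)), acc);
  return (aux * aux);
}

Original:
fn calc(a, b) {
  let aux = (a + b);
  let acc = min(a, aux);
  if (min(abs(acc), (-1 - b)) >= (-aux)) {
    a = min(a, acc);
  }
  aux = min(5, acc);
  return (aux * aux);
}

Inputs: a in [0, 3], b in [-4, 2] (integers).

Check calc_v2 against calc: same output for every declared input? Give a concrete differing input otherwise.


Changes here: arithmetic usage differs; and constant usage differs; the full 28-point sweep finds no disagreement.
verdict: equivalent
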